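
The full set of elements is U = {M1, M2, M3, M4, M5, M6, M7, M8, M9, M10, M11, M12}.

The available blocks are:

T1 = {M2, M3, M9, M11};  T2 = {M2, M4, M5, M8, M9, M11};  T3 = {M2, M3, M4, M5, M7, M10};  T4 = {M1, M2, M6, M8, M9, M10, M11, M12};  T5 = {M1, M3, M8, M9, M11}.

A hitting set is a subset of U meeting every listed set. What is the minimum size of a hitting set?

2

H = {M2, M11} meets every block (each contains at least one member of H), and |H| = 2.
No single element lies in every block, so at least 2 are needed and 2 is optimal.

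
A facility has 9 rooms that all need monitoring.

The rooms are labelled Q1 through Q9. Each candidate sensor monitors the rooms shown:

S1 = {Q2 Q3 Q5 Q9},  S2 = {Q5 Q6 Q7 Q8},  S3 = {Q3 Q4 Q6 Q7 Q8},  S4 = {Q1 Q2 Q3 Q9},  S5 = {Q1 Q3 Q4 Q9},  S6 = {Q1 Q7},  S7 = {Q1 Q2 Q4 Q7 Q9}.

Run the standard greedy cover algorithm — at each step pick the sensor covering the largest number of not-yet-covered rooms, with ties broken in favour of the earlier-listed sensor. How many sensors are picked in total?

Greedy: pick S3 (covers 5 new) → pick S1 (covers 3 new) → pick S4 (covers 1 new). Total picks: 3.

3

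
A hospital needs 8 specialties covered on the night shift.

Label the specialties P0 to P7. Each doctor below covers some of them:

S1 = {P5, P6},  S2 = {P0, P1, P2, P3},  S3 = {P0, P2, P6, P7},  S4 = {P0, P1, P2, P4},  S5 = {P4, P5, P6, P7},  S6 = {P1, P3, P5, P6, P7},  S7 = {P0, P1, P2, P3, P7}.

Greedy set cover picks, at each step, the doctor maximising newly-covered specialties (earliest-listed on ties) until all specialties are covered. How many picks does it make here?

Greedy: pick S6 (covers 5 new) → pick S4 (covers 3 new). Total picks: 2.

2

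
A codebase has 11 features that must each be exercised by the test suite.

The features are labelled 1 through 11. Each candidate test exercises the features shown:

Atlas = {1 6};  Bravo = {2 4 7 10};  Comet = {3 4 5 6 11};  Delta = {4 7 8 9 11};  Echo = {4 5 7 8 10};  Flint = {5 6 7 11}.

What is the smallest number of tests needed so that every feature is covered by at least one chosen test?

4

Atlas and Bravo and Comet and Delta together: Atlas ∪ Bravo ∪ Comet ∪ Delta = {1, 2, 3, 4, 5, 6, 7, 8, 9, 10, 11} — every feature is covered.
No 3 of the 6 tests cover everything (all 20 combinations miss at least one feature), so 4 is optimal.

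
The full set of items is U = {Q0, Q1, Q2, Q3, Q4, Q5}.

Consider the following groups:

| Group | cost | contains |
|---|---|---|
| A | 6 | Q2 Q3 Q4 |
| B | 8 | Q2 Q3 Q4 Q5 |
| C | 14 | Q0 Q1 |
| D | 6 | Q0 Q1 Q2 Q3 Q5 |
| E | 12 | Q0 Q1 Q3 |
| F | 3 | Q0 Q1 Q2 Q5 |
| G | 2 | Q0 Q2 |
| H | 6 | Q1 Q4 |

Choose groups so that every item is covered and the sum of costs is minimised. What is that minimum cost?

A, F together cover every item (A ∪ F = {Q0, Q1, Q2, Q3, Q4, Q5}); total cost 6 + 3 = 9.
No covering selection has total cost below 9.

9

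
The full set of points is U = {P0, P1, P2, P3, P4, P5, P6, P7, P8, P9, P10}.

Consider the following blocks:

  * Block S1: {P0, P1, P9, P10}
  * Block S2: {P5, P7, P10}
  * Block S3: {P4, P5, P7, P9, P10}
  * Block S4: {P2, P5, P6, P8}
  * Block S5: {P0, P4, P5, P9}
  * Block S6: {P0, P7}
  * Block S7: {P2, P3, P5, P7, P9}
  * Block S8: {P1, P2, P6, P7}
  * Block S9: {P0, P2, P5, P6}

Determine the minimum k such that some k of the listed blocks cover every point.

4

S1 and S4 and S5 and S7 together: S1 ∪ S4 ∪ S5 ∪ S7 = {P0, P1, P2, P3, P4, P5, P6, P7, P8, P9, P10} — every point is covered.
No 3 of the 9 blocks cover everything (all 84 combinations miss at least one point), so 4 is optimal.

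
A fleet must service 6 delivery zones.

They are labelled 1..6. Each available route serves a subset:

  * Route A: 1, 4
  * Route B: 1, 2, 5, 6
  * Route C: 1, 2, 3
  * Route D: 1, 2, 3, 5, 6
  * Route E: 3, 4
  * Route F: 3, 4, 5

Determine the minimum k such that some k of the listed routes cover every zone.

2

Take {B, F}. Their union is {1, 2, 3, 4, 5, 6}, which is all 6 zones.
No single route has all 6 zones (the largest, D, has 5), so 2 is optimal.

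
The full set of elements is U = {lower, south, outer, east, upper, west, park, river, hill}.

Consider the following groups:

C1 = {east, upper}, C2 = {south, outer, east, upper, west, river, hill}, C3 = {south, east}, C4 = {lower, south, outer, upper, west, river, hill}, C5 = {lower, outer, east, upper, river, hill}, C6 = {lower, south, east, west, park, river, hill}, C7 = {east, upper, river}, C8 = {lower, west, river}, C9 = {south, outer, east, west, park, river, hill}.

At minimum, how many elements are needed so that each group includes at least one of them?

2

Take H = {lower, east}. Each listed group contains at least one of these, so H is a hitting set of size 2.
The groups C3, C8 are pairwise disjoint, so any hitting set needs a separate element for each — at least 2. Hence 2 is optimal.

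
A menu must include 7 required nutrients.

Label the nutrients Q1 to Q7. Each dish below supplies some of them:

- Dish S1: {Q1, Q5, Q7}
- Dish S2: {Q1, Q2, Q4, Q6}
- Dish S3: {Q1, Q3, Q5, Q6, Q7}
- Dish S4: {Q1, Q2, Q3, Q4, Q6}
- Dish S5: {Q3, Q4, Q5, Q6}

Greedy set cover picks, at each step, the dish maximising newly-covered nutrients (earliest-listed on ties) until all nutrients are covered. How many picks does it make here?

Greedy: pick S3 (covers 5 new) → pick S2 (covers 2 new). Total picks: 2.

2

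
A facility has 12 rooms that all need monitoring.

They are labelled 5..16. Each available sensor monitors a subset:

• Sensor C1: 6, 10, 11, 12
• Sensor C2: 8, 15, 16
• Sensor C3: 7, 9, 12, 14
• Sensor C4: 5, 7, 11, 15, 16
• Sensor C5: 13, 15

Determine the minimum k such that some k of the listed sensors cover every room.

5

C1 and C2 and C3 and C4 and C5 together: C1 ∪ C2 ∪ C3 ∪ C4 ∪ C5 = {5, 6, 7, 8, 9, 10, 11, 12, 13, 14, 15, 16} — every room is covered.
No 4 of the 5 sensors cover everything (all 5 combinations miss at least one room), so 5 is optimal.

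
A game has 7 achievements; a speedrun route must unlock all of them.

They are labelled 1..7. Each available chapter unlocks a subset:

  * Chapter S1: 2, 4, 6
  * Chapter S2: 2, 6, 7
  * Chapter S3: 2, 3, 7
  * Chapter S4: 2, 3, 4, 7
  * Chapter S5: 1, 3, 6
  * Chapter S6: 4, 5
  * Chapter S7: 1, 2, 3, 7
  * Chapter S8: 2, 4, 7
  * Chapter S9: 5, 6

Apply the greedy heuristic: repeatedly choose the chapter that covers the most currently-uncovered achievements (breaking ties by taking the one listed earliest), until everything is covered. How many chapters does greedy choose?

Greedy: pick S4 (covers 4 new) → pick S5 (covers 2 new) → pick S6 (covers 1 new). Total picks: 3.

3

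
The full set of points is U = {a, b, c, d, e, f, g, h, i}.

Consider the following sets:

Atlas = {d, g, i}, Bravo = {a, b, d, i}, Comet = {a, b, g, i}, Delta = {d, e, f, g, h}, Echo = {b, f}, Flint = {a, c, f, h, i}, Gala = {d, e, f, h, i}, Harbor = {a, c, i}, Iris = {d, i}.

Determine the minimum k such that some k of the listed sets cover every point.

3

Comet and Delta and Flint together: Comet ∪ Delta ∪ Flint = {a, b, c, d, e, f, g, h, i} — every point is covered.
No 2 of the 9 sets cover everything (all 36 combinations miss at least one point), so 3 is optimal.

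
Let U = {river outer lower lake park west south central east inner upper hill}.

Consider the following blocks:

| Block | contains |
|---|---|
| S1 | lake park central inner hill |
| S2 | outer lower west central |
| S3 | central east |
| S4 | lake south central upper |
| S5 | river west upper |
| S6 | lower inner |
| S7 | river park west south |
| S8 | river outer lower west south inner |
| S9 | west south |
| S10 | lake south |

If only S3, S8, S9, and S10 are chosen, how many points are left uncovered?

3

Union of S3, S8, S9, S10 = {river, outer, lower, lake, west, south, central, east, inner}.
Not covered: park, upper, hill — 3 points.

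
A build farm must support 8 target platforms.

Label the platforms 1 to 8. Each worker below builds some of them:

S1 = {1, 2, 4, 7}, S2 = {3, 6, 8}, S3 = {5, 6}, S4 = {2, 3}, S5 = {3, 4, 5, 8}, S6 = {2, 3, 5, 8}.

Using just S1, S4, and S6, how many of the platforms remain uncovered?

Union of S1, S4, S6 = {1, 2, 3, 4, 5, 7, 8}.
Not covered: 6 — 1 platform.

1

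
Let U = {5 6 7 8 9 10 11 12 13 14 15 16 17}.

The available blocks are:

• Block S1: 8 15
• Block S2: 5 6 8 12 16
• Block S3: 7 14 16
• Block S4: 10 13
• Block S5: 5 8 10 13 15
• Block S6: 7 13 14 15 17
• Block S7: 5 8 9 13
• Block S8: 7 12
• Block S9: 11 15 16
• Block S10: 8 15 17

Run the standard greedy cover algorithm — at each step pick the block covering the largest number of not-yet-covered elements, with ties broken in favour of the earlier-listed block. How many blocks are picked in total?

5

Greedy: pick S2 (covers 5 new) → pick S6 (covers 5 new) → pick S4 (covers 1 new) → pick S7 (covers 1 new) → pick S9 (covers 1 new). Total picks: 5.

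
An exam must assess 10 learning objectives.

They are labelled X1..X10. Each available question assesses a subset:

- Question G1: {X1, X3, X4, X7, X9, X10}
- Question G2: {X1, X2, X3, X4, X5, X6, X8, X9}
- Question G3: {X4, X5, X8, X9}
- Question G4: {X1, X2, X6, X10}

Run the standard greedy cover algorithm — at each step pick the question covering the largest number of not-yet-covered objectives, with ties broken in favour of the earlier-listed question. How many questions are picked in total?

Greedy: pick G2 (covers 8 new) → pick G1 (covers 2 new). Total picks: 2.

2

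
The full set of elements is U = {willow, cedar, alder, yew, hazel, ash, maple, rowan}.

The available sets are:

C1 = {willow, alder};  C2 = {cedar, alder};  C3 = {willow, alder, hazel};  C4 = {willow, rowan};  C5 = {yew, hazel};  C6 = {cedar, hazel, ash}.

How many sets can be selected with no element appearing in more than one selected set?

3

C2, C4, C5 are pairwise disjoint (C2={cedar,alder}; C4={willow,rowan}; C5={yew,hazel}).
Every remaining set overlaps one of these, and no 4 of the listed sets are pairwise disjoint, so 3 is the maximum.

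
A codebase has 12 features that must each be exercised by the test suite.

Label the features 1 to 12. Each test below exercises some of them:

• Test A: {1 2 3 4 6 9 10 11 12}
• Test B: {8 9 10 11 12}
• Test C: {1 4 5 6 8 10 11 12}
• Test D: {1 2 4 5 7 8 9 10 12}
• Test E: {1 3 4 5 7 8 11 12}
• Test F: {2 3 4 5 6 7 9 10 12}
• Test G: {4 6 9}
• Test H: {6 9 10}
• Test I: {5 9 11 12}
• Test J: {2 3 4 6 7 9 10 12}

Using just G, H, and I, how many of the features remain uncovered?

5

Union of G, H, I = {4, 5, 6, 9, 10, 11, 12}.
Not covered: 1, 2, 3, 7, 8 — 5 features.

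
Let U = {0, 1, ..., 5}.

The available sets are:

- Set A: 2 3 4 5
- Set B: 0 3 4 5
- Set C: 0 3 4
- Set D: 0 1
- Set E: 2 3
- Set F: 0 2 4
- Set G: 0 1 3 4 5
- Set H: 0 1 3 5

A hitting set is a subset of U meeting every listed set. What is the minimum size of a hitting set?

T = {0, 3} meets every set (each contains at least one member of T), and |T| = 2.
The sets A, D are pairwise disjoint, so any hitting set needs a separate item for each — at least 2. Hence 2 is optimal.

2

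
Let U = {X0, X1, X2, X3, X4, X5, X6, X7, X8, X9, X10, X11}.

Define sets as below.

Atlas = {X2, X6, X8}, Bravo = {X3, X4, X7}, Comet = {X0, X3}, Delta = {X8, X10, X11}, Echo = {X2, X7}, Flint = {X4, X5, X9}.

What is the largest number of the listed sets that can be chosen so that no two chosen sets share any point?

4

Comet, Delta, Echo, Flint are pairwise disjoint (Comet={X0,X3}; Delta={X8,X10,X11}; Echo={X2,X7}; Flint={X4,X5,X9}).
Every remaining set overlaps one of these, and no 5 of the listed sets are pairwise disjoint, so 4 is the maximum.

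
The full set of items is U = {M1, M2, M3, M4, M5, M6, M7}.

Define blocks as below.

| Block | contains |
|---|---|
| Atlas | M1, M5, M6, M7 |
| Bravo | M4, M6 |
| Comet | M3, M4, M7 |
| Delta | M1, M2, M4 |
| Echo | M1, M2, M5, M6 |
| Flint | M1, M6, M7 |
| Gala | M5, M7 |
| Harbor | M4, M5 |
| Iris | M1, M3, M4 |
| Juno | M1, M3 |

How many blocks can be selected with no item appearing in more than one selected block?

3

Bravo, Gala, Juno are pairwise disjoint (Bravo={M4,M6}; Gala={M5,M7}; Juno={M1,M3}).
Every remaining block overlaps one of these, and no 4 of the listed blocks are pairwise disjoint, so 3 is the maximum.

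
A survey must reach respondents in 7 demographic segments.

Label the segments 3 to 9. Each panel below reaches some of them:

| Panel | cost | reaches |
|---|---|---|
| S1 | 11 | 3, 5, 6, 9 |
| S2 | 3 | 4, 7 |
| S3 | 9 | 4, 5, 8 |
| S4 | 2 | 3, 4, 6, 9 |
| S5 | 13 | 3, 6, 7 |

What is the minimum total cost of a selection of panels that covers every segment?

14

S2, S3, S4 together cover every segment (S2 ∪ S3 ∪ S4 = {3, 4, 5, 6, 7, 8, 9}); total cost 3 + 9 + 2 = 14.
No covering selection has total cost below 14.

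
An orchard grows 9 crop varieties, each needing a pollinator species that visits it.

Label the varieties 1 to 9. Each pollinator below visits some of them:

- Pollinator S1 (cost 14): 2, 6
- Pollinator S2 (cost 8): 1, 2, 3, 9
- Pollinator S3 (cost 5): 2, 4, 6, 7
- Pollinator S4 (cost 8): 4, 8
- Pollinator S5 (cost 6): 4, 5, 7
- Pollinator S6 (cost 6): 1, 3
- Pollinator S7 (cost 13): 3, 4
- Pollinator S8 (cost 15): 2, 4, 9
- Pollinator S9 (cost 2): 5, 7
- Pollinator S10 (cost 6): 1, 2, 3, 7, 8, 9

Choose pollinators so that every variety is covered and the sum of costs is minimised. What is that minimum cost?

13

S3, S9, S10 together cover every variety (S3 ∪ S9 ∪ S10 = {1, 2, 3, 4, 5, 6, 7, 8, 9}); total cost 5 + 2 + 6 = 13.
No covering selection has total cost below 13.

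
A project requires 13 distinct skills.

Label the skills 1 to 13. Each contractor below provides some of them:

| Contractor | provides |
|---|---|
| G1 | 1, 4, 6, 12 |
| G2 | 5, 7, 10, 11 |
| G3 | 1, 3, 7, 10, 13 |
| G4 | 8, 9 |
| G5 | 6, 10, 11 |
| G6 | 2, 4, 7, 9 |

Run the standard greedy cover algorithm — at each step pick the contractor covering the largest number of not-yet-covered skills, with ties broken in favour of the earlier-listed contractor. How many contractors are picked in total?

Greedy: pick G3 (covers 5 new) → pick G1 (covers 3 new) → pick G2 (covers 2 new) → pick G4 (covers 2 new) → pick G6 (covers 1 new). Total picks: 5.

5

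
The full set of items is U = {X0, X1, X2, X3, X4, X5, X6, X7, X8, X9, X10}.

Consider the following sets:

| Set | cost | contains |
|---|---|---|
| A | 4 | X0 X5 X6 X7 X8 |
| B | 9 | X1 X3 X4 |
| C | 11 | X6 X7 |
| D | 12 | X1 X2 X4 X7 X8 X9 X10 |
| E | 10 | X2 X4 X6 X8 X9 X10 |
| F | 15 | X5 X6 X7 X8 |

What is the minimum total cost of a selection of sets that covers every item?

23

A, B, E together cover every item (A ∪ B ∪ E = {X0, X1, X2, X3, X4, X5, X6, X7, X8, X9, X10}); total cost 4 + 9 + 10 = 23.
The greedy pick A, D, B costs 25; no covering selection beats 23.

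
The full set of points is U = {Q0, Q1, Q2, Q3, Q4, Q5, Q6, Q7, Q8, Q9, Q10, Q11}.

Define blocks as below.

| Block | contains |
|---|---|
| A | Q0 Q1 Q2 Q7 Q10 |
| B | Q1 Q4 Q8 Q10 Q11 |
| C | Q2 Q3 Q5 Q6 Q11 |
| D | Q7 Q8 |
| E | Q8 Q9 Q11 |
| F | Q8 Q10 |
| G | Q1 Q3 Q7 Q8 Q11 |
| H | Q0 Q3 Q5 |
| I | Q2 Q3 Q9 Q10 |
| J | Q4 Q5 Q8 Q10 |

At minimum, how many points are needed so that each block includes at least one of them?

3

Take T = {Q5, Q8, Q10}. Each listed block contains at least one of these, so T is a hitting set of size 3.
No choice of 2 points meets every block, so 3 is the minimum.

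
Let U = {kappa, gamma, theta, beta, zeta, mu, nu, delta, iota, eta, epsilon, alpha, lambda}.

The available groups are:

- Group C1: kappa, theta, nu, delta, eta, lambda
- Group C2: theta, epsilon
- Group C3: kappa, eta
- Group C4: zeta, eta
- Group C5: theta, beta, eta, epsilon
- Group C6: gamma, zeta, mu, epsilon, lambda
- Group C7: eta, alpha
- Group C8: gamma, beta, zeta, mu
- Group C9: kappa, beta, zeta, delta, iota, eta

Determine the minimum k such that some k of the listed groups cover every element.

C1 and C6 and C7 and C9 together: C1 ∪ C6 ∪ C7 ∪ C9 = {kappa, gamma, theta, beta, zeta, mu, nu, delta, iota, eta, epsilon, alpha, lambda} — every element is covered.
Only C7 contains alpha, so C7 is forced; the remaining 11 elements need at least 3 more groups (each remaining group adds at most 5) — so at least 4 groups are needed, and 4 is optimal.

4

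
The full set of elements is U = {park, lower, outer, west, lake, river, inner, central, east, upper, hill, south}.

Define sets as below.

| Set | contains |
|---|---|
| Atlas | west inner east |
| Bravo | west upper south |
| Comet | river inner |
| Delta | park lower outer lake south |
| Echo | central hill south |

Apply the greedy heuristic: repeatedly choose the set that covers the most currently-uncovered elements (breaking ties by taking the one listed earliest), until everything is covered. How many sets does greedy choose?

5

Greedy: pick Delta (covers 5 new) → pick Atlas (covers 3 new) → pick Echo (covers 2 new) → pick Bravo (covers 1 new) → pick Comet (covers 1 new). Total picks: 5.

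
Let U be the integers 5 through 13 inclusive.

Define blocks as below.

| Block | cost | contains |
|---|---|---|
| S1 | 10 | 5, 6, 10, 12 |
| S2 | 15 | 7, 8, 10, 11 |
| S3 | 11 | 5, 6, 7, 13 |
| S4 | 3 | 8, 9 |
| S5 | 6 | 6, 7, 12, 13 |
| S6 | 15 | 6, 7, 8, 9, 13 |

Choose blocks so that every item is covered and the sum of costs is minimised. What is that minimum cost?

34

S1, S2, S4, S5 together cover every item (S1 ∪ S2 ∪ S4 ∪ S5 = {5, 6, 7, 8, 9, 10, 11, 12, 13}); total cost 10 + 15 + 3 + 6 = 34.
No covering selection has total cost below 34.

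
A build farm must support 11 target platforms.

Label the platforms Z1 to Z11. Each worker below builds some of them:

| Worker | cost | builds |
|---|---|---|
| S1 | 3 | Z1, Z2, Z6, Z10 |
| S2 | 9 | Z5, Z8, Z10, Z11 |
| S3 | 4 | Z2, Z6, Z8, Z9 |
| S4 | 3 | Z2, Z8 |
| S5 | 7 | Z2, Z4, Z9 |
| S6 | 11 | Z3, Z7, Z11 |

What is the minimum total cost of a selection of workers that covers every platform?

30

S1, S2, S5, S6 together cover every platform (S1 ∪ S2 ∪ S5 ∪ S6 = {Z1, Z2, Z3, Z4, Z5, Z6, Z7, Z8, Z9, Z10, Z11}); total cost 3 + 9 + 7 + 11 = 30.
The greedy pick S1, S3, S6, S5, S2 costs 34; no covering selection beats 30.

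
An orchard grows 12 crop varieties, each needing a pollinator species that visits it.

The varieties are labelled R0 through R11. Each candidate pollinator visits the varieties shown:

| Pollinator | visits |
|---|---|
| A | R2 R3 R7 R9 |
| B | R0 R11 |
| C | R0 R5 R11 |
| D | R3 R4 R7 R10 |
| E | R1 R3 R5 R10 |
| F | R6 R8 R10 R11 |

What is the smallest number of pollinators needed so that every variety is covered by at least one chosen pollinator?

Take {A, C, D, E, F}. Their union is {R0, R1, R2, R3, R4, R5, R6, R7, R8, R9, R10, R11}, which is all 12 varieties.
No 4 of the 6 pollinators cover everything (all 15 combinations miss at least one variety), so 5 is optimal.

5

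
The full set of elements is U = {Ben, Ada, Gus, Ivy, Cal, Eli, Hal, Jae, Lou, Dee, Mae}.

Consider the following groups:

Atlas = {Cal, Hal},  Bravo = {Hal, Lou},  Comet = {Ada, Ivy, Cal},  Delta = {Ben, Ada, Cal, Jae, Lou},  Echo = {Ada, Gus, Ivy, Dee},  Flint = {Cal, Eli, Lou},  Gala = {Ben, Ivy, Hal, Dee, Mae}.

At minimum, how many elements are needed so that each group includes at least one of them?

3

The 3 elements {Ivy, Cal, Hal} hit every group.
No choice of 2 elements meets every group, so 3 is the minimum.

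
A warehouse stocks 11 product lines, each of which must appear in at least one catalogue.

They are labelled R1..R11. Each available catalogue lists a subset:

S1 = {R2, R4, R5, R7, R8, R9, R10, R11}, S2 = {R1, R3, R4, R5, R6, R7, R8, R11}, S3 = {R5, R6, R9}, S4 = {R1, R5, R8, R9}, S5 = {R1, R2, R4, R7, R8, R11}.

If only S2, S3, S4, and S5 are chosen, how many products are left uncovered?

1

Union of S2, S3, S4, S5 = {R1, R2, R3, R4, R5, R6, R7, R8, R9, R11}.
Not covered: R10 — 1 product.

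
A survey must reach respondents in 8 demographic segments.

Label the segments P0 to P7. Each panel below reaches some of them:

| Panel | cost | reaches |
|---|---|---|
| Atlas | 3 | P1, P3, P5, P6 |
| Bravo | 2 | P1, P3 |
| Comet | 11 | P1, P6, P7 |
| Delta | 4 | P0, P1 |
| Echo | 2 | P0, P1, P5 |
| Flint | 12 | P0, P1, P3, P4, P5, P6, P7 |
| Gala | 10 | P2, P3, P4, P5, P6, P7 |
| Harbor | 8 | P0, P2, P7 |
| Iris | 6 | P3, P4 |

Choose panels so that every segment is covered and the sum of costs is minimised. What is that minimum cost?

Echo, Gala together cover every segment (Echo ∪ Gala = {P0, P1, P2, P3, P4, P5, P6, P7}); total cost 2 + 10 = 12.
The greedy pick Echo, Atlas, Gala costs 15; no covering selection beats 12.

12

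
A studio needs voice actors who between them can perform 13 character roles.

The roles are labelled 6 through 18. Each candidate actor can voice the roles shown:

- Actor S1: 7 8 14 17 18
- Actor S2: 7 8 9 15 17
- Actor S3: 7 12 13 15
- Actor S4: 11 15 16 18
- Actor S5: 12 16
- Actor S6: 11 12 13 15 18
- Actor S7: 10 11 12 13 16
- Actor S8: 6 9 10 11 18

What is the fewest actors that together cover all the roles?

S1 and S5 and S6 and S8 together: S1 ∪ S5 ∪ S6 ∪ S8 = {6, 7, 8, 9, 10, 11, 12, 13, 14, 15, 16, 17, 18} — every role is covered.
No 3 of the 8 actors cover everything (all 56 combinations miss at least one role), so 4 is optimal.

4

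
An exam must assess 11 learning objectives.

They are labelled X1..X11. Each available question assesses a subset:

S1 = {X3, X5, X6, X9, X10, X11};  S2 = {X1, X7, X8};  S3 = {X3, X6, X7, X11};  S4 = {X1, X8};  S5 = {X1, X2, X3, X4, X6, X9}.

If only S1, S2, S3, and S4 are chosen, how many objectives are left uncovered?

Union of S1, S2, S3, S4 = {X1, X3, X5, X6, X7, X8, X9, X10, X11}.
Not covered: X2, X4 — 2 objectives.

2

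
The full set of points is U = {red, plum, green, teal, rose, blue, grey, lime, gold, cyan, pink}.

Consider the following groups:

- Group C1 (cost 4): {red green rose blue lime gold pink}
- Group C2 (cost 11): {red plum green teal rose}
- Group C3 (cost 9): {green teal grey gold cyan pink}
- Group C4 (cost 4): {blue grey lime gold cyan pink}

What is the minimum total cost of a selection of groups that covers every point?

C2, C4 together cover every point (C2 ∪ C4 = {red, plum, green, teal, rose, blue, grey, lime, gold, cyan, pink}); total cost 11 + 4 = 15.
The greedy pick C1, C4, C2 costs 19; no covering selection beats 15.

15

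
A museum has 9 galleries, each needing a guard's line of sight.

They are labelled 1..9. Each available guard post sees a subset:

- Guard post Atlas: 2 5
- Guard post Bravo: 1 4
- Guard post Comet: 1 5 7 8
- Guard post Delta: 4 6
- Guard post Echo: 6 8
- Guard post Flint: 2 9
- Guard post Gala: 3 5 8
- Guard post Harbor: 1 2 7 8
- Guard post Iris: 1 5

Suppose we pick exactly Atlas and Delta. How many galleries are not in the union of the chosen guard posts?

5

Union of Atlas, Delta = {2, 4, 5, 6}.
Not covered: 1, 3, 7, 8, 9 — 5 galleries.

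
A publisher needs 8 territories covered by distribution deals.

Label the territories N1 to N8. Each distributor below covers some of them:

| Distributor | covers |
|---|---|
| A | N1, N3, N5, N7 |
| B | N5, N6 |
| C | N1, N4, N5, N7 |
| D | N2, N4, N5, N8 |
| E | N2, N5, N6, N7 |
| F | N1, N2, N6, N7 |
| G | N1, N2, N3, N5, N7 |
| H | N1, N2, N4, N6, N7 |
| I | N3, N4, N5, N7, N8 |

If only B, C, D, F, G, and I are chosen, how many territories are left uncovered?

0

Union of B, C, D, F, G, I = {N1, N2, N3, N4, N5, N6, N7, N8} — that's every territory, so 0 are uncovered.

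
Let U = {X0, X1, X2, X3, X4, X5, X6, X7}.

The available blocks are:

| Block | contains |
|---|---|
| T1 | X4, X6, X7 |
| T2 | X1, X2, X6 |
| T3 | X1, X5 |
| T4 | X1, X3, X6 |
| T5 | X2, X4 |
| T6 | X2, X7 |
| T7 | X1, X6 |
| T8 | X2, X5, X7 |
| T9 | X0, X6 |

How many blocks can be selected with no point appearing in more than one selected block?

3

T3, T5, T9 are pairwise disjoint (T3={X1,X5}; T5={X2,X4}; T9={X0,X6}).
Every remaining block overlaps one of these, and no 4 of the listed blocks are pairwise disjoint, so 3 is the maximum.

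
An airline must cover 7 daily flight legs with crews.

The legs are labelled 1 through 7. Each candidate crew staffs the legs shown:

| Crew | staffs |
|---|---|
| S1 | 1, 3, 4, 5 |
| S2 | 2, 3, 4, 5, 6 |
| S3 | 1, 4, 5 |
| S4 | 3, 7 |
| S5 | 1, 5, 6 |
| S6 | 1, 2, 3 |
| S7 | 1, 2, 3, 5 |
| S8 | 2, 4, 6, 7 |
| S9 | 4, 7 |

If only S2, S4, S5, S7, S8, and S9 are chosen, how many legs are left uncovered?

0

Union of S2, S4, S5, S7, S8, S9 = {1, 2, 3, 4, 5, 6, 7} — that's every leg, so 0 are uncovered.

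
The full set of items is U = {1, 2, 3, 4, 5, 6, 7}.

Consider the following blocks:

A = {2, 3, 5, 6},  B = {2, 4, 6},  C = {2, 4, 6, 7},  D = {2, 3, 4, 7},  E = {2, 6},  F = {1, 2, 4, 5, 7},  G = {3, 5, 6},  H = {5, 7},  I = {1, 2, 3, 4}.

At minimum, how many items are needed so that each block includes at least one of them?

Take T = {2, 5}. Each listed block contains at least one of these, so T is a hitting set of size 2.
The blocks E, H are pairwise disjoint, so any hitting set needs a separate item for each — at least 2. Hence 2 is optimal.

2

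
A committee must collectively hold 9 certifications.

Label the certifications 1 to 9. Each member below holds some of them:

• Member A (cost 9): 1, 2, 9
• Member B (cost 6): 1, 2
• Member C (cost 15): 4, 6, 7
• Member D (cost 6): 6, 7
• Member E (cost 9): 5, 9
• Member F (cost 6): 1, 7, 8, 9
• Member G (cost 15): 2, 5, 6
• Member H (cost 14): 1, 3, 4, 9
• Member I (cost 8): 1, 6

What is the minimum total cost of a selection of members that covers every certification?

35

F, G, H together cover every certification (F ∪ G ∪ H = {1, 2, 3, 4, 5, 6, 7, 8, 9}); total cost 6 + 15 + 14 = 35.
No covering selection has total cost below 35.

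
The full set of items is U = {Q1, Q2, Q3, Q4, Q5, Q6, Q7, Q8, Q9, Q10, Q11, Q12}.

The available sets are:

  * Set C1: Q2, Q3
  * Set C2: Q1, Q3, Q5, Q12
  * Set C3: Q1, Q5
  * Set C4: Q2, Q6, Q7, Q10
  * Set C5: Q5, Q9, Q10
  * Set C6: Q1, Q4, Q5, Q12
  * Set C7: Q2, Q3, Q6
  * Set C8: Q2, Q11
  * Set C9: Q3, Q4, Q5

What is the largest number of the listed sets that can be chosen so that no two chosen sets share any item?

C3, C7 are pairwise disjoint (C3={Q1,Q5}; C7={Q2,Q3,Q6}).
Every remaining set overlaps one of these, and no 3 of the listed sets are pairwise disjoint, so 2 is the maximum.

2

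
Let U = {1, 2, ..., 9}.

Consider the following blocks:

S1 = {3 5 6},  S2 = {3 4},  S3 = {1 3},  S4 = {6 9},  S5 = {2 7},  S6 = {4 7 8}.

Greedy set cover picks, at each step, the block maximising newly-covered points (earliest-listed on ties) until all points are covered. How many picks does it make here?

Greedy: pick S1 (covers 3 new) → pick S6 (covers 3 new) → pick S3 (covers 1 new) → pick S4 (covers 1 new) → pick S5 (covers 1 new). Total picks: 5.

5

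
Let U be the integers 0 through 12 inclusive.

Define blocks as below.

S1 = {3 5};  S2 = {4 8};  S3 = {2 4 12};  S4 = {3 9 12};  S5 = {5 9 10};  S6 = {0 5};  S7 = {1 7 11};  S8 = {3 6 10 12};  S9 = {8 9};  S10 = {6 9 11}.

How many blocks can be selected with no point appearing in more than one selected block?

S2, S4, S6, S7 are pairwise disjoint (S2={4,8}; S4={3,9,12}; S6={0,5}; S7={1,7,11}).
Every remaining block overlaps one of these, and no 5 of the listed blocks are pairwise disjoint, so 4 is the maximum.

4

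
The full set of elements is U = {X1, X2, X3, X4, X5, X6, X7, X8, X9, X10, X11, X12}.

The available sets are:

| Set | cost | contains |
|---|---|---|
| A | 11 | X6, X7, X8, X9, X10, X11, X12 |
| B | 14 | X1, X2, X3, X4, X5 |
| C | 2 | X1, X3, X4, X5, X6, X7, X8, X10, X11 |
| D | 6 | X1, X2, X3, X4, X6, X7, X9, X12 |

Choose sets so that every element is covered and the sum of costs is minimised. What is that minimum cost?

C, D together cover every element (C ∪ D = {X1, X2, X3, X4, X5, X6, X7, X8, X9, X10, X11, X12}); total cost 2 + 6 = 8.
No covering selection has total cost below 8.

8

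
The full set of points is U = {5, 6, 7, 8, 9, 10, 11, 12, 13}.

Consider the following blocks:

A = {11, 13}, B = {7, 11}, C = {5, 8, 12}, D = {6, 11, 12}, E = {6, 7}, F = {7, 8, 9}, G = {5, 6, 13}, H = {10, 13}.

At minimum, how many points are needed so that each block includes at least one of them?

3

The 3 points {7, 12, 13} hit every block.
The blocks A, C, E are pairwise disjoint, so any hitting set needs a separate point for each — at least 3. Hence 3 is optimal.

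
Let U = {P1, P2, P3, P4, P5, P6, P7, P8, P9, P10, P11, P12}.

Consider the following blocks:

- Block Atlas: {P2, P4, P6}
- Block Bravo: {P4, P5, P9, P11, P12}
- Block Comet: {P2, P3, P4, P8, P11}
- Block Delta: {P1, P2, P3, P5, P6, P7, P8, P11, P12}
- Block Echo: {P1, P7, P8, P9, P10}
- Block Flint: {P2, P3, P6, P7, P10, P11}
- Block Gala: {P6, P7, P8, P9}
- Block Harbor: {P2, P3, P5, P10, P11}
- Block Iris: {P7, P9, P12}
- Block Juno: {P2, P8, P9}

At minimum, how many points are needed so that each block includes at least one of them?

2

The 2 points {P2, P9} hit every block.
The blocks Atlas, Iris are pairwise disjoint, so any hitting set needs a separate point for each — at least 2. Hence 2 is optimal.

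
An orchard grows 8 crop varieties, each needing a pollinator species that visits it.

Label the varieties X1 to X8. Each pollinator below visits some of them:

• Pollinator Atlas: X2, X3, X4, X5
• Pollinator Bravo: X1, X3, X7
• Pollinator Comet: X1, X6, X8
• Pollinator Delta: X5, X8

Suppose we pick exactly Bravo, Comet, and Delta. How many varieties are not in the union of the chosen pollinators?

Union of Bravo, Comet, Delta = {X1, X3, X5, X6, X7, X8}.
Not covered: X2, X4 — 2 varieties.

2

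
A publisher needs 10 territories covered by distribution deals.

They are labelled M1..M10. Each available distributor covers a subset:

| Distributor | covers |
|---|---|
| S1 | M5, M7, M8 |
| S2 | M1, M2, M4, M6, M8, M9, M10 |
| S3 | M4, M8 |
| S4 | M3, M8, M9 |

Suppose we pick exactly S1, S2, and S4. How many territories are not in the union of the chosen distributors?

Union of S1, S2, S4 = {M1, M2, M3, M4, M5, M6, M7, M8, M9, M10} — that's every territory, so 0 are uncovered.

0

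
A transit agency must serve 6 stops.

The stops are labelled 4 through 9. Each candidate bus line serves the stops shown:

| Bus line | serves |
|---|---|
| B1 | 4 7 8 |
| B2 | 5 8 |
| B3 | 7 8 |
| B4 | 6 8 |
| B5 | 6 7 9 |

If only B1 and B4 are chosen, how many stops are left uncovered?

Union of B1, B4 = {4, 6, 7, 8}.
Not covered: 5, 9 — 2 stops.

2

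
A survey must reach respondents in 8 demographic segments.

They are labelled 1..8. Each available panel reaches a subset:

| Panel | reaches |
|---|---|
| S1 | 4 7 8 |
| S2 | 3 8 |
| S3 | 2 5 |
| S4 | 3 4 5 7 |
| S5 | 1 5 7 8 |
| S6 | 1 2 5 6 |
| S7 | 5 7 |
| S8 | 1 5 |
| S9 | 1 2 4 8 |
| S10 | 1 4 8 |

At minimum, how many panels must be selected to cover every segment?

3

S4 and S6 and S9 together: S4 ∪ S6 ∪ S9 = {1, 2, 3, 4, 5, 6, 7, 8} — every segment is covered.
Only S6 contains 6, so S6 is forced; the remaining 4 segments need at least 2 more panels (each remaining panel adds at most 3) — so at least 3 panels are needed, and 3 is optimal.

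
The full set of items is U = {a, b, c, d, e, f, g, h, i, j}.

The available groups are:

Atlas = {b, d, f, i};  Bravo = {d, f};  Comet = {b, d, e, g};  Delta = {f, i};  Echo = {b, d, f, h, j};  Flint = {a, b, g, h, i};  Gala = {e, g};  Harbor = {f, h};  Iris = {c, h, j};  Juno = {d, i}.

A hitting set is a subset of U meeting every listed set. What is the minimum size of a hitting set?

4

The 4 items {d, f, g, h} hit every group.
No choice of 3 items meets every group, so 4 is the minimum.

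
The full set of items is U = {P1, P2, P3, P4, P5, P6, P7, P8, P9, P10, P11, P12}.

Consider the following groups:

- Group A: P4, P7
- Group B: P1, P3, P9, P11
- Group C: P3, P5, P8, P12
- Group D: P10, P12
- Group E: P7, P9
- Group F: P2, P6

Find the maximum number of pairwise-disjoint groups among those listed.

A, B, D, F are pairwise disjoint (A={P4,P7}; B={P1,P3,P9,P11}; D={P10,P12}; F={P2,P6}).
Every remaining group overlaps one of these, and no 5 of the listed groups are pairwise disjoint, so 4 is the maximum.

4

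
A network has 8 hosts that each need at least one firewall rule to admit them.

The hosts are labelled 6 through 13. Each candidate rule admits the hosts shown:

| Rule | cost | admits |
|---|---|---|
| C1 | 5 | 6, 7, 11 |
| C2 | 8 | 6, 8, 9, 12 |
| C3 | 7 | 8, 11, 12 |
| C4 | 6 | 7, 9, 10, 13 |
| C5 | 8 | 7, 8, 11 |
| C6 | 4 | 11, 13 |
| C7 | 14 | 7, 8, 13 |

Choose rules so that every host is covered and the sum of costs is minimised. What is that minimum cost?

C2, C4, C6 together cover every host (C2 ∪ C4 ∪ C6 = {6, 7, 8, 9, 10, 11, 12, 13}); total cost 8 + 6 + 4 = 18.
No covering selection has total cost below 18.

18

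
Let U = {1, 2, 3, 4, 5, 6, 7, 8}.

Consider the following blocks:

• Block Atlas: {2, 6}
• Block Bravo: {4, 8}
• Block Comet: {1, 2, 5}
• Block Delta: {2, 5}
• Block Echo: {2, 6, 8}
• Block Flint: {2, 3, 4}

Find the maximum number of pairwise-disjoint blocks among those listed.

Atlas, Bravo are pairwise disjoint (Atlas={2,6}; Bravo={4,8}).
Every remaining block overlaps one of these, and no 3 of the listed blocks are pairwise disjoint, so 2 is the maximum.

2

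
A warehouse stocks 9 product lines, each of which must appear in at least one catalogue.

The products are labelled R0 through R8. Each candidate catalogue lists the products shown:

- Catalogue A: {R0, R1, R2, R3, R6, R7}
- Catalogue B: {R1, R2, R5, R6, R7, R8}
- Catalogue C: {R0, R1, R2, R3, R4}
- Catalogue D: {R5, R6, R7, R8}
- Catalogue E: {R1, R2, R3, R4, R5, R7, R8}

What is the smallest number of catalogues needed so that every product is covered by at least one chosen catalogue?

Take {B, C}. Their union is {R0, R1, R2, R3, R4, R5, R6, R7, R8}, which is all 9 products.
No single catalogue has all 9 products (the largest, E, has 7), so 2 is optimal.

2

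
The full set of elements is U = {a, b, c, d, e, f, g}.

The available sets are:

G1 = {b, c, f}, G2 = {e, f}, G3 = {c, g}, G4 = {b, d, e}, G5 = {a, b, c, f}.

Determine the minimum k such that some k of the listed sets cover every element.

3

Take {G3, G4, G5}. Their union is {a, b, c, d, e, f, g}, which is all 7 elements.
Only G5 contains a, so G5 is forced; the remaining 3 elements need at least 2 more sets (each remaining set adds at most 2) — so at least 3 sets are needed, and 3 is optimal.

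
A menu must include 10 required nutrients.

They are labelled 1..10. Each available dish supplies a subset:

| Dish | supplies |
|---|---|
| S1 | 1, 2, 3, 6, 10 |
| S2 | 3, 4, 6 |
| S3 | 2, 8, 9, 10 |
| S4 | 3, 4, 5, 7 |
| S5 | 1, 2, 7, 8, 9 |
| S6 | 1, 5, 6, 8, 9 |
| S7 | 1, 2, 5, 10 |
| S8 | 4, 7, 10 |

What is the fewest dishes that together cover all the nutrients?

3

Take {S1, S3, S4}. Their union is {1, 2, 3, 4, 5, 6, 7, 8, 9, 10}, which is all 10 nutrients.
No 2 of the 8 dishes cover everything (all 28 combinations miss at least one nutrient), so 3 is optimal.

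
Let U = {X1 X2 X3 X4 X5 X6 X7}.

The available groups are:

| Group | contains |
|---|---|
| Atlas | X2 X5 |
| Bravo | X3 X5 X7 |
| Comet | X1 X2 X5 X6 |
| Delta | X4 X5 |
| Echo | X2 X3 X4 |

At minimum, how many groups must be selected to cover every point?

3

Take {Bravo, Comet, Echo}. Their union is {X1, X2, X3, X4, X5, X6, X7}, which is all 7 points.
Only Comet contains X1, so Comet is forced; the remaining 3 points need at least 2 more groups (each remaining group adds at most 2) — so at least 3 groups are needed, and 3 is optimal.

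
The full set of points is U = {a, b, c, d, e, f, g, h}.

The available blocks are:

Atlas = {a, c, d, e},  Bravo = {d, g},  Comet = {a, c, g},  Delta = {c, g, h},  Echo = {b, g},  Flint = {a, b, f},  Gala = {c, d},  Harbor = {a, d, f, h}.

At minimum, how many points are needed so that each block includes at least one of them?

3

T = {b, d, g} meets every block (each contains at least one member of T), and |T| = 3.
No choice of 2 points meets every block, so 3 is the minimum.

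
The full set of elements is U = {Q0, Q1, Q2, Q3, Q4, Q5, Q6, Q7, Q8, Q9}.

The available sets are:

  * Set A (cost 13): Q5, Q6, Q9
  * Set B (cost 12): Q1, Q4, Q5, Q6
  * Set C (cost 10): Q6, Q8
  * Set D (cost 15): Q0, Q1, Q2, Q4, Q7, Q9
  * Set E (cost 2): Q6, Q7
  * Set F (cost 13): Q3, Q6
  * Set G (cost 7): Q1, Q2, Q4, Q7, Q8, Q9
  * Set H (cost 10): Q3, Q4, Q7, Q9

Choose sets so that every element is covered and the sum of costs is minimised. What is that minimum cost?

44

B, D, G, H together cover every element (B ∪ D ∪ G ∪ H = {Q0, Q1, Q2, Q3, Q4, Q5, Q6, Q7, Q8, Q9}); total cost 12 + 15 + 7 + 10 = 44.
The greedy pick E, G, H, B, D costs 46; no covering selection beats 44.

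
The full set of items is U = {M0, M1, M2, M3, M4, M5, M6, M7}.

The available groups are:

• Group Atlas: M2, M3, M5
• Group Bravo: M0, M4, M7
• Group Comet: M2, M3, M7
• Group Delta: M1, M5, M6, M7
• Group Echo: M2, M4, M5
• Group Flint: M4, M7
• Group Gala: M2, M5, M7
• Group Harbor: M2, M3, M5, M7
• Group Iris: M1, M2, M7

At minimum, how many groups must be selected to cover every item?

3

Take {Bravo, Comet, Delta}. Their union is {M0, M1, M2, M3, M4, M5, M6, M7}, which is all 8 items.
Only Bravo contains M0, so Bravo is forced; the remaining 5 items need at least 2 more groups (each remaining group adds at most 3) — so at least 3 groups are needed, and 3 is optimal.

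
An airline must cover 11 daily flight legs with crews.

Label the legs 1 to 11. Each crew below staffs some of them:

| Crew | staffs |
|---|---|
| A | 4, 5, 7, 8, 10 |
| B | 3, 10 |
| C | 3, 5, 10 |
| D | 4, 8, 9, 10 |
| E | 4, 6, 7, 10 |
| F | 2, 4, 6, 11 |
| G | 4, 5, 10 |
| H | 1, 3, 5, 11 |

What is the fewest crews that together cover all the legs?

D and E and F and H together: D ∪ E ∪ F ∪ H = {1, 2, 3, 4, 5, 6, 7, 8, 9, 10, 11} — every leg is covered.
No 3 of the 8 crews cover everything (all 56 combinations miss at least one leg), so 4 is optimal.

4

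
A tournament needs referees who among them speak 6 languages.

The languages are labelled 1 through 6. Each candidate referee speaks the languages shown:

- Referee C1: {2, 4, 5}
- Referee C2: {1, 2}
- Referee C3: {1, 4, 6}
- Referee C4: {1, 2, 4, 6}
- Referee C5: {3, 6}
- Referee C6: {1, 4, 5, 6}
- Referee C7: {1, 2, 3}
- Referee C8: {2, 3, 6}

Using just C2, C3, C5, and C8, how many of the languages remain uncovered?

1

Union of C2, C3, C5, C8 = {1, 2, 3, 4, 6}.
Not covered: 5 — 1 language.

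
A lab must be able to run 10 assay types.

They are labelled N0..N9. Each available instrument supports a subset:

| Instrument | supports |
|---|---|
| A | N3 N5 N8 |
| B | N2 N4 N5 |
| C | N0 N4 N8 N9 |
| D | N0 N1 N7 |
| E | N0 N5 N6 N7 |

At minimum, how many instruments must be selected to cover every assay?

A and B and C and D and E together: A ∪ B ∪ C ∪ D ∪ E = {N0, N1, N2, N3, N4, N5, N6, N7, N8, N9} — every assay is covered.
No 4 of the 5 instruments cover everything (all 5 combinations miss at least one assay), so 5 is optimal.

5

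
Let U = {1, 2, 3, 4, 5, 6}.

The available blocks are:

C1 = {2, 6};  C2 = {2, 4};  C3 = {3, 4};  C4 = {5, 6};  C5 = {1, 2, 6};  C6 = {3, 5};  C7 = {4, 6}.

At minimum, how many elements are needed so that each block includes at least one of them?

H = {4, 5, 6} meets every block (each contains at least one member of H), and |H| = 3.
No choice of 2 elements meets every block, so 3 is the minimum.

3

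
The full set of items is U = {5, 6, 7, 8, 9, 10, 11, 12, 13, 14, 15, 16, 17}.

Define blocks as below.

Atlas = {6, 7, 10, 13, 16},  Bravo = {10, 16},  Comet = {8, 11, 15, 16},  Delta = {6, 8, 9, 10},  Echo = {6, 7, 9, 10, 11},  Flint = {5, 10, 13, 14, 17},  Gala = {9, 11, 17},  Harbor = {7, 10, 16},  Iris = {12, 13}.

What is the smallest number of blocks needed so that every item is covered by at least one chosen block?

Take {Comet, Echo, Flint, Iris}. Their union is {5, 6, 7, 8, 9, 10, 11, 12, 13, 14, 15, 16, 17}, which is all 13 items.
Only Iris contains 12, so Iris is forced; the remaining 11 items need at least 3 more blocks (each remaining block adds at most 5) — so at least 4 blocks are needed, and 4 is optimal.

4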